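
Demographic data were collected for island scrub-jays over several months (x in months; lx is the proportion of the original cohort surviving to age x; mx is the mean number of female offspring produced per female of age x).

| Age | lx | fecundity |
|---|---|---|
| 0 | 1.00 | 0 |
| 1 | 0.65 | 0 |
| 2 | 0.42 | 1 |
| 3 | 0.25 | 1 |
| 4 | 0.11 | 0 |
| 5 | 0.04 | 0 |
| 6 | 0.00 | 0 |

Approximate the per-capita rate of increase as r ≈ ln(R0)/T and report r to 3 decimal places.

R0 = Σ lx·mx = 0 + 0 + 0.42 + 0.25 + 0 + 0 + 0 = 0.67
Σ x·lx·mx = 1.59; T = 1.59/0.67 = 2.37313…
r ≈ ln(R0)/T = ln(0.67)/2.37313… = -0.16875… → -0.169

-0.169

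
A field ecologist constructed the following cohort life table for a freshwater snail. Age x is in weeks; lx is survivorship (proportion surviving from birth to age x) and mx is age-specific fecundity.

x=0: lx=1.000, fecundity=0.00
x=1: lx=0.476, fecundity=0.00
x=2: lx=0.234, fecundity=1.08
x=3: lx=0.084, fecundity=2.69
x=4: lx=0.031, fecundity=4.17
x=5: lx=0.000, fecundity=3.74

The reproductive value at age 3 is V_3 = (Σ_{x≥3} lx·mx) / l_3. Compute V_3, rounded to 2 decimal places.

lx·mx for x ≥ 3: 0.22596, 0.12927, 0 → sum = 0.35523
V_3 = 0.35523 / l_3 = 0.35523 / 0.084 = 4.228929… → 4.23

4.23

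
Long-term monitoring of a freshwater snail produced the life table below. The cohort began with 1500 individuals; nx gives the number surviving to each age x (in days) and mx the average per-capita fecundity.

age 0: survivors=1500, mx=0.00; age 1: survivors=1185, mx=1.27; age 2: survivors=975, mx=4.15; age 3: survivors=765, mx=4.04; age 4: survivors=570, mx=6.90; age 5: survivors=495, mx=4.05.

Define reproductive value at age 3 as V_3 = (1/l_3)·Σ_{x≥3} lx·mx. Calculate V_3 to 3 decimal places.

lx = nx/n0 = nx/1500: 1, 0.79, 0.65, 0.51, 0.38, 0.33
lx·mx for x ≥ 3: 2.0604, 2.622, 1.3365 → sum = 6.0189
V_3 = 6.0189 / l_3 = 6.0189 / 0.51 = 11.801765… → 11.802

11.802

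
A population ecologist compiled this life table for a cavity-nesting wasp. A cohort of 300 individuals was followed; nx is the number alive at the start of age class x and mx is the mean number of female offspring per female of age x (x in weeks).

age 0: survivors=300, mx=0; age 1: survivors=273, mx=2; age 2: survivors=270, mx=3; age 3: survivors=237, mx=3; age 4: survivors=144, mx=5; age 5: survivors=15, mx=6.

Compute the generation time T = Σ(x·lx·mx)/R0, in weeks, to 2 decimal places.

lx = nx/n0 = nx/300: 1, 0.91, 0.9, 0.79, 0.48, 0.05
lx·mx: 0, 1.82, 2.7, 2.37, 2.4, 0.3 → R0 = 9.59
x·lx·mx: 0, 1.82, 5.4, 7.11, 9.6, 1.5 → Σ = 25.43
T = 25.43 / 9.59 = 2.651721… → 2.65

2.65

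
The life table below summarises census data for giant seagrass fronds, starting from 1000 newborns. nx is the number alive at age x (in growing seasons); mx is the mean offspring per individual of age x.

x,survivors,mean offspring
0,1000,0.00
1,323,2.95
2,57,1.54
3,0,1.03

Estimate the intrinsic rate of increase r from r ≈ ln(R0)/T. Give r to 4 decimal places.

0.0367

lx = nx/n0 = nx/1000: 1, 0.323, 0.057, 0
R0 = Σ lx·mx = 0 + 0.95285 + 0.08778 + 0 = 1.04063
Σ x·lx·mx = 1.12841; T = 1.12841/1.04063 = 1.08435…
r ≈ ln(R0)/T = ln(1.04063)/1.08435… = 0.036728… → 0.0367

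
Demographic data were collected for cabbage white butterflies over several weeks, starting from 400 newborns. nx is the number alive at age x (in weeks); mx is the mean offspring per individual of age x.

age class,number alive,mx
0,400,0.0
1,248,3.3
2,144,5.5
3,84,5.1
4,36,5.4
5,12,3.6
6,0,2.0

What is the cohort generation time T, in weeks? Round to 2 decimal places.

lx = nx/n0 = nx/400: 1, 0.62, 0.36, 0.21, 0.09, 0.03, 0
lx·mx: 0, 2.046, 1.98, 1.071, 0.486, 0.108, 0 → R0 = 5.691
x·lx·mx: 0, 2.046, 3.96, 3.213, 1.944, 0.54, 0 → Σ = 11.703
T = 11.703 / 5.691 = 2.056405… → 2.06

2.06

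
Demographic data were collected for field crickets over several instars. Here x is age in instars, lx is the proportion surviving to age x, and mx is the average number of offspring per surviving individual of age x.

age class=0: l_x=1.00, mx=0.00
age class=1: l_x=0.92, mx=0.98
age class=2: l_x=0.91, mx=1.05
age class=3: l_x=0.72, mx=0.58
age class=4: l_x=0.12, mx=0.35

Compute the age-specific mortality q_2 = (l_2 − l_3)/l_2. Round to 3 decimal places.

0.209

q_2 = (l_2 − l_3) / l_2 = (0.91 − 0.72) / 0.91
     = 0.19 / 0.91 = 0.208791… → 0.209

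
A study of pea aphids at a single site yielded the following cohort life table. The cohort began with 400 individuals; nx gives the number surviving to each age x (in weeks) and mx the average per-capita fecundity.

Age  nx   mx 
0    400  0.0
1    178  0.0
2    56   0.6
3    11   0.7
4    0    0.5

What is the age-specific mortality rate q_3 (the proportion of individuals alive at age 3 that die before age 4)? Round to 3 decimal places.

lx = nx/n0 = nx/400: 1, 0.445, 0.14, 0.0275, 0
q_3 = (l_3 − l_4) / l_3 = (0.0275 − 0) / 0.0275
     = 0.0275 / 0.0275 = 1 → 1.000

1.000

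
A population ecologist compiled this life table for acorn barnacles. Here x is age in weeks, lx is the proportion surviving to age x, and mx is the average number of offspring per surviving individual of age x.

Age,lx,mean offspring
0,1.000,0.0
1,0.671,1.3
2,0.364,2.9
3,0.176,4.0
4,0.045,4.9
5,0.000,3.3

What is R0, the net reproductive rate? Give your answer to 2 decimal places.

lx·mx by age: 0, 0.8723, 1.0556, 0.704, 0.2205, 0
R0 = Σ lx·mx = 2.8524 → 2.85

2.85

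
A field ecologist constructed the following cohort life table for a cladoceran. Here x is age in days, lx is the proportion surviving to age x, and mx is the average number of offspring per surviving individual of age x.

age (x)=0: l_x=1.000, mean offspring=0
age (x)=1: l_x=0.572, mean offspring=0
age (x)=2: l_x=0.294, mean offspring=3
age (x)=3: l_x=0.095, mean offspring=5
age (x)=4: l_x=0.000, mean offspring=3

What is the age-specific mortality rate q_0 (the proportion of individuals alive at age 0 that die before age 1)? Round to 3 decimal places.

q_0 = (l_0 − l_1) / l_0 = (1 − 0.572) / 1
     = 0.428 / 1 = 0.428 → 0.428

0.428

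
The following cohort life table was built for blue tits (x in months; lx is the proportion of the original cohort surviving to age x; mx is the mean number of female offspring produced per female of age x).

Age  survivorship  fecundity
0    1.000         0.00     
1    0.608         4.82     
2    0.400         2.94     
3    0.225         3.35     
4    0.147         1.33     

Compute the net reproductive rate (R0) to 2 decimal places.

lx·mx by age: 0, 2.93056, 1.176, 0.75375, 0.19551
R0 = Σ lx·mx = 5.05582 → 5.06

5.06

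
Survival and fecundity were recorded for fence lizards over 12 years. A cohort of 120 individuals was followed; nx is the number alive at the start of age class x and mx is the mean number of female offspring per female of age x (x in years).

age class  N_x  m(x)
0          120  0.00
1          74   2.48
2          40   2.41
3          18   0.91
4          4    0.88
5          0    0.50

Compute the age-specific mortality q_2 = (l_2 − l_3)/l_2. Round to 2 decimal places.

0.55

lx = nx/n0 = nx/120: 1, 0.61667…, 0.33333…, 0.15, 0.03333…, 0
q_2 = (l_2 − l_3) / l_2 = (0.333333… − 0.15) / 0.333333…
     = 0.183333… / 0.333333… = 0.55… → 0.55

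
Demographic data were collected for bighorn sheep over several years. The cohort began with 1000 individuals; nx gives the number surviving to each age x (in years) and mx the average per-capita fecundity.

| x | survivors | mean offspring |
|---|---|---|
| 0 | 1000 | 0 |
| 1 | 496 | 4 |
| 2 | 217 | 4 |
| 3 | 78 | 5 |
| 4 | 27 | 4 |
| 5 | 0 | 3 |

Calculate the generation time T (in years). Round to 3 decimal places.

lx = nx/n0 = nx/1000: 1, 0.496, 0.217, 0.078, 0.027, 0
lx·mx: 0, 1.984, 0.868, 0.39, 0.108, 0 → R0 = 3.35
x·lx·mx: 0, 1.984, 1.736, 1.17, 0.432, 0 → Σ = 5.322
T = 5.322 / 3.35 = 1.588657… → 1.589

1.589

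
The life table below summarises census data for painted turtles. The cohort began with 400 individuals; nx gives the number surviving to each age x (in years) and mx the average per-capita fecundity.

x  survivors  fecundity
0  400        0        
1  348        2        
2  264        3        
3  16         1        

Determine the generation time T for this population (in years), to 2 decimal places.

1.55

lx = nx/n0 = nx/400: 1, 0.87, 0.66, 0.04
lx·mx: 0, 1.74, 1.98, 0.04 → R0 = 3.76
x·lx·mx: 0, 1.74, 3.96, 0.12 → Σ = 5.82
T = 5.82 / 3.76 = 1.547872… → 1.55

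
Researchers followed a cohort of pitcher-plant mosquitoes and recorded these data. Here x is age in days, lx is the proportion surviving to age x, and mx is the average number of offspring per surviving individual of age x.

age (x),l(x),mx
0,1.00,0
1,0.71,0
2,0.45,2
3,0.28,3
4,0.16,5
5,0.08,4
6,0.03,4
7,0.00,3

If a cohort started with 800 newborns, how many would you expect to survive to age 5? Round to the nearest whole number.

Expected survivors = N0 · l_5 = 800 × 0.08 = 64 → 64

64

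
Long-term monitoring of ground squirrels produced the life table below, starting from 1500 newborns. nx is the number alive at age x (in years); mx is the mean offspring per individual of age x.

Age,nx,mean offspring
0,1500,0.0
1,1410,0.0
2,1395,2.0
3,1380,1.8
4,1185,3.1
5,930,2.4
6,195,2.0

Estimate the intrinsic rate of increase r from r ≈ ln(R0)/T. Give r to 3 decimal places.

lx = nx/n0 = nx/1500: 1, 0.94, 0.93, 0.92, 0.79, 0.62, 0.13
R0 = Σ lx·mx = 0 + 0 + 1.86 + 1.656 + 2.449 + 1.488 + 0.26 = 7.713
Σ x·lx·mx = 27.484; T = 27.484/7.713 = 3.56333…
r ≈ ln(R0)/T = ln(7.713)/3.56333… = 0.57331… → 0.573

0.573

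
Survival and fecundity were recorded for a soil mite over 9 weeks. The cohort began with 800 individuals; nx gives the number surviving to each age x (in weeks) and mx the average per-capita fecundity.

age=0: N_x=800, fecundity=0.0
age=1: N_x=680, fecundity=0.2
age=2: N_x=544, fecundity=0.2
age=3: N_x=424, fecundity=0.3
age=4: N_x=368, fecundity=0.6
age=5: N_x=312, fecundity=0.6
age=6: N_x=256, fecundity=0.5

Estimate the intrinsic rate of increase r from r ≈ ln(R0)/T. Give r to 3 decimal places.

0.035

lx = nx/n0 = nx/800: 1, 0.85, 0.68, 0.53, 0.46, 0.39, 0.32
R0 = Σ lx·mx = 0 + 0.17 + 0.136 + 0.159 + 0.276 + 0.234 + 0.16 = 1.135
Σ x·lx·mx = 4.153; T = 4.153/1.135 = 3.65903…
r ≈ ln(R0)/T = ln(1.135)/3.65903… = 0.03461… → 0.035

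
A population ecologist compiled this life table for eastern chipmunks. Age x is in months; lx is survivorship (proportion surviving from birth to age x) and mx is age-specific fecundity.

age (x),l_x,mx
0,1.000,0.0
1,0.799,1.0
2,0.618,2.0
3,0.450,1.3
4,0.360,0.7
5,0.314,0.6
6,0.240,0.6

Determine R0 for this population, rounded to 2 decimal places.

lx·mx by age: 0, 0.799, 1.236, 0.585, 0.252, 0.1884, 0.144
R0 = Σ lx·mx = 3.2044 → 3.20

3.20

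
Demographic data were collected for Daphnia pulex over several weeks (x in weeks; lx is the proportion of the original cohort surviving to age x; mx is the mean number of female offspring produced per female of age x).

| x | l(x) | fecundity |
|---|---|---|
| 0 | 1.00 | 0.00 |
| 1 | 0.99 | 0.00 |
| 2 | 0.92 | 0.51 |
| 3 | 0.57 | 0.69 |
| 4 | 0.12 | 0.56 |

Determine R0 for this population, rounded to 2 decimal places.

lx·mx by age: 0, 0, 0.4692, 0.3933, 0.0672
R0 = Σ lx·mx = 0.9297 → 0.93

0.93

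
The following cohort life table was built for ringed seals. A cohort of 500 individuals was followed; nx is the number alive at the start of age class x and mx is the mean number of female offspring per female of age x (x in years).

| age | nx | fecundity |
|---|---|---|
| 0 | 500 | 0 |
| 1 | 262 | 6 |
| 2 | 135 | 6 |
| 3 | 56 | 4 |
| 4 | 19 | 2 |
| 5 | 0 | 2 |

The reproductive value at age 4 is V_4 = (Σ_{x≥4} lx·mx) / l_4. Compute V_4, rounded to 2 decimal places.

lx = nx/n0 = nx/500: 1, 0.524, 0.27, 0.112, 0.038, 0
lx·mx for x ≥ 4: 0.076, 0 → sum = 0.076
V_4 = 0.076 / l_4 = 0.076 / 0.038 = 2 → 2.00

2.00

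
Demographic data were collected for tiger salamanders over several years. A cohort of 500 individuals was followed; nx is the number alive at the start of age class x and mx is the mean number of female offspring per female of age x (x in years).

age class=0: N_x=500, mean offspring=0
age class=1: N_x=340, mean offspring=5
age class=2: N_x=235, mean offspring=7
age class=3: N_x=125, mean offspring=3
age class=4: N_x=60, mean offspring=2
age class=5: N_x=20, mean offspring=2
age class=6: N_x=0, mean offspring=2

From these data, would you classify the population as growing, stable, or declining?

growing

lx = nx/n0 = nx/500: 1, 0.68, 0.47, 0.25, 0.12, 0.04, 0
R0 = Σ lx·mx = 0 + 3.4 + 3.29 + 0.75 + 0.24 + 0.08 + 0 = 7.76
R0 > 1, so the population is growing.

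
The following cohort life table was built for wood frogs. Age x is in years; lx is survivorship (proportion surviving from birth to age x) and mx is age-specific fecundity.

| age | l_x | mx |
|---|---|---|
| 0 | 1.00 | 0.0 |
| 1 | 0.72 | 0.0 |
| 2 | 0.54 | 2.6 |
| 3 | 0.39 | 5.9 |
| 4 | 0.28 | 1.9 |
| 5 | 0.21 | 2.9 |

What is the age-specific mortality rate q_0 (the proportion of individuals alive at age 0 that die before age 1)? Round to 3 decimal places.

q_0 = (l_0 − l_1) / l_0 = (1 − 0.72) / 1
     = 0.28 / 1 = 0.28 → 0.280

0.280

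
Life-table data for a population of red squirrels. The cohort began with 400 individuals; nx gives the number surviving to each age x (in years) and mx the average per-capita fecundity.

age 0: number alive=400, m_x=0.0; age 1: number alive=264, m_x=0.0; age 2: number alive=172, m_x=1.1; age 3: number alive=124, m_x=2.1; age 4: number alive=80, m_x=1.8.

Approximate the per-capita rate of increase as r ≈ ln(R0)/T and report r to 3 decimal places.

lx = nx/n0 = nx/400: 1, 0.66, 0.43, 0.31, 0.2
R0 = Σ lx·mx = 0 + 0 + 0.473 + 0.651 + 0.36 = 1.484
Σ x·lx·mx = 4.339; T = 4.339/1.484 = 2.92385…
r ≈ ln(R0)/T = ln(1.484)/2.92385… = 0.13501… → 0.135

0.135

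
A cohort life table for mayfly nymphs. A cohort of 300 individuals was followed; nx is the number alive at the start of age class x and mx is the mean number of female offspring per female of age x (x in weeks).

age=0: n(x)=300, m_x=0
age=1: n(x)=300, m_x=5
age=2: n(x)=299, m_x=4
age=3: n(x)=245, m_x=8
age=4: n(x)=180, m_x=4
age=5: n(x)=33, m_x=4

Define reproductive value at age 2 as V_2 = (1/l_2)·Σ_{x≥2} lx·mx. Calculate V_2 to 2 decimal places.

lx = nx/n0 = nx/300: 1, 1, 0.99667…, 0.81667…, 0.6, 0.11
lx·mx for x ≥ 2: 3.986667…, 6.533333…, 2.4, 0.44 → sum = 13.36…
V_2 = 13.36… / l_2 = 13.36… / 0.996667… = 13.404682… → 13.40

13.40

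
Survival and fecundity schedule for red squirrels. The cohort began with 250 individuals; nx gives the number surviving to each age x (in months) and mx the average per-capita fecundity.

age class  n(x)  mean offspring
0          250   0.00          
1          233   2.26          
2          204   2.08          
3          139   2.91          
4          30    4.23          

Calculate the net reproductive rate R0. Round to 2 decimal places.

5.93

lx = nx/n0 = nx/250: 1, 0.932, 0.816, 0.556, 0.12
lx·mx by age: 0, 2.10632, 1.69728, 1.61796, 0.5076
R0 = Σ lx·mx = 5.92916 → 5.93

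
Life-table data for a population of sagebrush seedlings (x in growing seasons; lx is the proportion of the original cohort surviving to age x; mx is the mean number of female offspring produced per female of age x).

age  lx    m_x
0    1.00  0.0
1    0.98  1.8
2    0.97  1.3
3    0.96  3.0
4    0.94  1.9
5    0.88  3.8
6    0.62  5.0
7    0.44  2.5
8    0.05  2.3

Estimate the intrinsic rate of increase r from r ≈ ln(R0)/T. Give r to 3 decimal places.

R0 = Σ lx·mx = 0 + 1.764 + 1.261 + 2.88 + 1.786 + 3.344 + 3.1 + 1.1 + 0.115 = 15.35
Σ x·lx·mx = 64.01; T = 64.01/15.35 = 4.17003…
r ≈ ln(R0)/T = ln(15.35)/4.17003… = 0.65494… → 0.655

0.655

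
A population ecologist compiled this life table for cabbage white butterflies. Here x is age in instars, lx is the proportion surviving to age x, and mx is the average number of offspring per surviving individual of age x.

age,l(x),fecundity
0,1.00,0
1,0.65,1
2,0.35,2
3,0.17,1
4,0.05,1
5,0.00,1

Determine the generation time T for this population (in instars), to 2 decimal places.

lx·mx: 0, 0.65, 0.7, 0.17, 0.05, 0 → R0 = 1.57
x·lx·mx: 0, 0.65, 1.4, 0.51, 0.2, 0 → Σ = 2.76
T = 2.76 / 1.57 = 1.757962… → 1.76

1.76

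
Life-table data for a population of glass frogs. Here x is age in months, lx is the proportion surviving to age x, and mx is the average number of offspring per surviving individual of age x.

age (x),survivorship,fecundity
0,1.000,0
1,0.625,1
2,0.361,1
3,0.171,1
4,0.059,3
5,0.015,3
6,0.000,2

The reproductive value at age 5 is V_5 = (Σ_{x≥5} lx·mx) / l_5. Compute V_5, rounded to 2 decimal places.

lx·mx for x ≥ 5: 0.045, 0 → sum = 0.045
V_5 = 0.045 / l_5 = 0.045 / 0.015 = 3 → 3.00

3.00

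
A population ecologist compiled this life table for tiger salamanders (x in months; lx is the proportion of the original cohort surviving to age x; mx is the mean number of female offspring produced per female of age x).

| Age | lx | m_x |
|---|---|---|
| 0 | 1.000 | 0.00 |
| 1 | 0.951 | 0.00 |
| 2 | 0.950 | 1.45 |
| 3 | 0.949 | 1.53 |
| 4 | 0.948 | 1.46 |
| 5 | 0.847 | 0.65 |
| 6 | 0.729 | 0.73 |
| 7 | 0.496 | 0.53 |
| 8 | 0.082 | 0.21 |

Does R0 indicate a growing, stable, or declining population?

growing

R0 = Σ lx·mx = 0 + 0 + 1.3775 + 1.45197 + 1.38408 + 0.55055 + 0.53217 + 0.26288 + 0.01722 = 5.57637
R0 > 1, so the population is growing.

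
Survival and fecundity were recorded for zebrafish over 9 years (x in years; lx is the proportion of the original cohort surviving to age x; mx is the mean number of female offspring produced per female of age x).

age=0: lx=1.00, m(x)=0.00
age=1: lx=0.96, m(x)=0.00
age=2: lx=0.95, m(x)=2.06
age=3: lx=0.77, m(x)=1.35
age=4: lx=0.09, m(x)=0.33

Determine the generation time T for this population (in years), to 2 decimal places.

lx·mx: 0, 0, 1.957, 1.0395, 0.0297 → R0 = 3.0262
x·lx·mx: 0, 0, 3.914, 3.1185, 0.1188 → Σ = 7.1513
T = 7.1513 / 3.0262 = 2.363129… → 2.36

2.36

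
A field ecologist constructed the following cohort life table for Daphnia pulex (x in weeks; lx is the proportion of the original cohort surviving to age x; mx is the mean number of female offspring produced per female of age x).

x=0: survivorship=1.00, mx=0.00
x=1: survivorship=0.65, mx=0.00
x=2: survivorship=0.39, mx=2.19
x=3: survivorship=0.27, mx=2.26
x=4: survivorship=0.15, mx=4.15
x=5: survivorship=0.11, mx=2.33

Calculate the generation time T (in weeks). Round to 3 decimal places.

lx·mx: 0, 0, 0.8541, 0.6102, 0.6225, 0.2563 → R0 = 2.3431
x·lx·mx: 0, 0, 1.7082, 1.8306, 2.49, 1.2815 → Σ = 7.3103
T = 7.3103 / 2.3431 = 3.119927… → 3.120

3.120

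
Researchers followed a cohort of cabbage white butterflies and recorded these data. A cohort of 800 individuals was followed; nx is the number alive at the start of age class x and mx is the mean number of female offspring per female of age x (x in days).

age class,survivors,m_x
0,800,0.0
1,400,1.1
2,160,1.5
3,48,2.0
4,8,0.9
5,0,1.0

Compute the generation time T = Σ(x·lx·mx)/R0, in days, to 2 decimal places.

lx = nx/n0 = nx/800: 1, 0.5, 0.2, 0.06, 0.01, 0
lx·mx: 0, 0.55, 0.3, 0.12, 0.009, 0 → R0 = 0.979
x·lx·mx: 0, 0.55, 0.6, 0.36, 0.036, 0 → Σ = 1.546
T = 1.546 / 0.979 = 1.579162… → 1.58

1.58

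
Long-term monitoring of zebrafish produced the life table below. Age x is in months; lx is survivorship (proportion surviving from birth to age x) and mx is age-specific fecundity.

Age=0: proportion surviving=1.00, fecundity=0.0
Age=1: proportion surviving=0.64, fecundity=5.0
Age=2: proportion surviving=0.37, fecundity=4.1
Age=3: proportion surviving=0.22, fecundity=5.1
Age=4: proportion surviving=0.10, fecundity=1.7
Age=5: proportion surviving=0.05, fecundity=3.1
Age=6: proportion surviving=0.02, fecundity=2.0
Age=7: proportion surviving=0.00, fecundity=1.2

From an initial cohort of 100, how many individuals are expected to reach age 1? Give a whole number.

Expected survivors = N0 · l_1 = 100 × 0.64 = 64 → 64

64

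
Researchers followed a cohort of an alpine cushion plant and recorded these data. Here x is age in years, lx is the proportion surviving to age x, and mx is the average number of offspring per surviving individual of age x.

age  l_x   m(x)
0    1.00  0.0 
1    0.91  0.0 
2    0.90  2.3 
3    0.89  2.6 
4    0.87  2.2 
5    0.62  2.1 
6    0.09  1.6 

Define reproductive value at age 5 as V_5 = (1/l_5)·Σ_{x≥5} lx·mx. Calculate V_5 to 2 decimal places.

lx·mx for x ≥ 5: 1.302, 0.144 → sum = 1.446
V_5 = 1.446 / l_5 = 1.446 / 0.62 = 2.332258… → 2.33

2.33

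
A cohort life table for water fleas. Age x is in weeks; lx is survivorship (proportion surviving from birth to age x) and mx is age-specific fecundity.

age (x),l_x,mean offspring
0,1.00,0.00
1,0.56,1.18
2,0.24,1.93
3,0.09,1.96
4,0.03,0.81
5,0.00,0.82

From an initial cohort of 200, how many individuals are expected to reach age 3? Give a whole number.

Expected survivors = N0 · l_3 = 200 × 0.09 = 18 → 18

18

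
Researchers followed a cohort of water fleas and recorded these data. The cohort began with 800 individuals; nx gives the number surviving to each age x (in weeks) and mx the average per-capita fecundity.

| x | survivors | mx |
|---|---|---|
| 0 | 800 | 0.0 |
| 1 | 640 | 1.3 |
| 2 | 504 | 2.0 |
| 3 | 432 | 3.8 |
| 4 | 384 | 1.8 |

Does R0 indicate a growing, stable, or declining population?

lx = nx/n0 = nx/800: 1, 0.8, 0.63, 0.54, 0.48
R0 = Σ lx·mx = 0 + 1.04 + 1.26 + 2.052 + 0.864 = 5.216
R0 > 1, so the population is growing.

growing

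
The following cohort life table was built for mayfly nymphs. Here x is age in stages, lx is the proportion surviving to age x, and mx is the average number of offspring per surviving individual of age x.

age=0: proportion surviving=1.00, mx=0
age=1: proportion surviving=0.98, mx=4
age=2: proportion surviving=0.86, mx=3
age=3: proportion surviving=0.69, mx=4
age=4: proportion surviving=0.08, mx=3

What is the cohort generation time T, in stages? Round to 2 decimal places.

1.93

lx·mx: 0, 3.92, 2.58, 2.76, 0.24 → R0 = 9.5
x·lx·mx: 0, 3.92, 5.16, 8.28, 0.96 → Σ = 18.32
T = 18.32 / 9.5 = 1.928421… → 1.93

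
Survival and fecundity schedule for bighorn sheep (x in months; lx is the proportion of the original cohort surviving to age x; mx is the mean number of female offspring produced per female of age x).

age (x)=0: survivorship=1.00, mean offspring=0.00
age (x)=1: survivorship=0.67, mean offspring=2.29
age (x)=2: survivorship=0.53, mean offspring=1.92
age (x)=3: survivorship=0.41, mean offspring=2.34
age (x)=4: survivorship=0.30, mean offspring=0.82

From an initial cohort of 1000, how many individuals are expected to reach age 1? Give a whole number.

670

Expected survivors = N0 · l_1 = 1000 × 0.67 = 670 → 670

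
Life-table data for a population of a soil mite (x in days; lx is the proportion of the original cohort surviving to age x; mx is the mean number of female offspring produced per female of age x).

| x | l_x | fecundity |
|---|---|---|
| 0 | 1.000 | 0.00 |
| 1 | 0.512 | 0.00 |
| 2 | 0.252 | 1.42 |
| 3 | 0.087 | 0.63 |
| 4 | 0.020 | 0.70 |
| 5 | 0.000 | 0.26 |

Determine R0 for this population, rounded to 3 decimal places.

0.427

lx·mx by age: 0, 0, 0.35784, 0.05481, 0.014, 0
R0 = Σ lx·mx = 0.42665 → 0.427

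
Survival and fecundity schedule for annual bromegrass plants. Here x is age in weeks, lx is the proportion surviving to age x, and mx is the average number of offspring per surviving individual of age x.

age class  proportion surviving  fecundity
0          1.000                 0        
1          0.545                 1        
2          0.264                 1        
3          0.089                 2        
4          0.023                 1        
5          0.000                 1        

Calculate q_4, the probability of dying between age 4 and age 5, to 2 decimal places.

1.00

q_4 = (l_4 − l_5) / l_4 = (0.023 − 0) / 0.023
     = 0.023 / 0.023 = 1 → 1.00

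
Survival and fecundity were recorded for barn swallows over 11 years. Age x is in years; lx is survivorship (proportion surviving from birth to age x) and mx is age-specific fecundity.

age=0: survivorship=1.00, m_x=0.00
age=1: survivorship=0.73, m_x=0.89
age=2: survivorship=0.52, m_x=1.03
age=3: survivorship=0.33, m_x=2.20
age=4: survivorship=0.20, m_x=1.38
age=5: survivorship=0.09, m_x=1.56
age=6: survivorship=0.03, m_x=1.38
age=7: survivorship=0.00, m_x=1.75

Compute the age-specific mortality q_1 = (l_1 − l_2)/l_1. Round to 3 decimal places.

0.288

q_1 = (l_1 − l_2) / l_1 = (0.73 − 0.52) / 0.73
     = 0.21 / 0.73 = 0.287671… → 0.288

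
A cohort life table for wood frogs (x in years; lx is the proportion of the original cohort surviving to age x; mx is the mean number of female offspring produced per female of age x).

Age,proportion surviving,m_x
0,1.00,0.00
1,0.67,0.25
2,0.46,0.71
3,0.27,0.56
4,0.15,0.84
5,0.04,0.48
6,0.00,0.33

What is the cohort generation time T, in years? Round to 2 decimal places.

lx·mx: 0, 0.1675, 0.3266, 0.1512, 0.126, 0.0192, 0 → R0 = 0.7905
x·lx·mx: 0, 0.1675, 0.6532, 0.4536, 0.504, 0.096, 0 → Σ = 1.8743
T = 1.8743 / 0.7905 = 2.371031… → 2.37

2.37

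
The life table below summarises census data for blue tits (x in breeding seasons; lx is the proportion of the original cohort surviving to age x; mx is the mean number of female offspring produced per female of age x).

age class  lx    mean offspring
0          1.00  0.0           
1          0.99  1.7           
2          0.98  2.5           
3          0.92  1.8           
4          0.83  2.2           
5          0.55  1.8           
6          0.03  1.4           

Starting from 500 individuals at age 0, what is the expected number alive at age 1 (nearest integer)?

Expected survivors = N0 · l_1 = 500 × 0.99 = 495 → 495

495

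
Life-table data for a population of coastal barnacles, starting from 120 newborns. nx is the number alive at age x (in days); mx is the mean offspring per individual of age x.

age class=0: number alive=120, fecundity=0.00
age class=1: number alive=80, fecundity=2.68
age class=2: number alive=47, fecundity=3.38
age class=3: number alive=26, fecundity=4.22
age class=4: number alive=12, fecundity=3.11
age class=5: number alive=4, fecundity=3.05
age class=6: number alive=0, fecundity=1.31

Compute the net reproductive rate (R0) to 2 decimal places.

4.44

lx = nx/n0 = nx/120: 1, 0.66667…, 0.39167…, 0.21667…, 0.1, 0.03333…, 0
lx·mx by age: 0, 1.786667…, 1.323833…, 0.914333…, 0.311, 0.101667…, 0
R0 = Σ lx·mx = 4.4375… → 4.44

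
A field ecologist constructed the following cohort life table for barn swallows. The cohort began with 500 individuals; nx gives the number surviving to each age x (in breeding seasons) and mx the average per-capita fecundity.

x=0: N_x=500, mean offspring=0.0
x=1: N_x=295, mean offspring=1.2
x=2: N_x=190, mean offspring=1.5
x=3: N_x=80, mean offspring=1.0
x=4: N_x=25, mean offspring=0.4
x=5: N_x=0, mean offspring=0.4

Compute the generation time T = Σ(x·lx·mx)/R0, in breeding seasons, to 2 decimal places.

1.65

lx = nx/n0 = nx/500: 1, 0.59, 0.38, 0.16, 0.05, 0
lx·mx: 0, 0.708, 0.57, 0.16, 0.02, 0 → R0 = 1.458
x·lx·mx: 0, 0.708, 1.14, 0.48, 0.08, 0 → Σ = 2.408
T = 2.408 / 1.458 = 1.651578… → 1.65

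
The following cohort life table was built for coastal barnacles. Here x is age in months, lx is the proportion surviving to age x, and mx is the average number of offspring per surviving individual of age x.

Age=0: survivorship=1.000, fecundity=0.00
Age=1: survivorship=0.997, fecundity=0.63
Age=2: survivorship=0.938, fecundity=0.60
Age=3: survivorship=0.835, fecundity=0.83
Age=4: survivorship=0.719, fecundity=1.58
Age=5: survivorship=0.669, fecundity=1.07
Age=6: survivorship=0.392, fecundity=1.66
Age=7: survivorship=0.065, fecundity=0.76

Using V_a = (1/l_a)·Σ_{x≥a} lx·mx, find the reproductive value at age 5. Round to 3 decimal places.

lx·mx for x ≥ 5: 0.71583, 0.65072, 0.0494 → sum = 1.41595
V_5 = 1.41595 / l_5 = 1.41595 / 0.669 = 2.116517… → 2.117

2.117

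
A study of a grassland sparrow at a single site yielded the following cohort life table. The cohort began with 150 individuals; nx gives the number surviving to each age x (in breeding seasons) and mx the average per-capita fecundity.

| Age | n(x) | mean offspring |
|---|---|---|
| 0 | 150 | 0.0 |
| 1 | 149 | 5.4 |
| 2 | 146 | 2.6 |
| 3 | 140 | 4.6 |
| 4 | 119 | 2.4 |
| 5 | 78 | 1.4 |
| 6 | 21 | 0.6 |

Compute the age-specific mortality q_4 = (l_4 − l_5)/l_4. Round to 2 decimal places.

lx = nx/n0 = nx/150: 1, 0.99333…, 0.97333…, 0.93333…, 0.79333…, 0.52, 0.14
q_4 = (l_4 − l_5) / l_4 = (0.793333… − 0.52) / 0.793333…
     = 0.273333… / 0.793333… = 0.344538… → 0.34

0.34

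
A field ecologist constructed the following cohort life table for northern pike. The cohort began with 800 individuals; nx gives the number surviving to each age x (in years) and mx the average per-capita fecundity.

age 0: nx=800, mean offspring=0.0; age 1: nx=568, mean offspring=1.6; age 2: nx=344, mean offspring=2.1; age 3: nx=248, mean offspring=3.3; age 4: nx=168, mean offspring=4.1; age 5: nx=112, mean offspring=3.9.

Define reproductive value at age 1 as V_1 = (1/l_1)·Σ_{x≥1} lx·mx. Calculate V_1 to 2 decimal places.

6.29

lx = nx/n0 = nx/800: 1, 0.71, 0.43, 0.31, 0.21, 0.14
lx·mx for x ≥ 1: 1.136, 0.903, 1.023, 0.861, 0.546 → sum = 4.469
V_1 = 4.469 / l_1 = 4.469 / 0.71 = 6.294366… → 6.29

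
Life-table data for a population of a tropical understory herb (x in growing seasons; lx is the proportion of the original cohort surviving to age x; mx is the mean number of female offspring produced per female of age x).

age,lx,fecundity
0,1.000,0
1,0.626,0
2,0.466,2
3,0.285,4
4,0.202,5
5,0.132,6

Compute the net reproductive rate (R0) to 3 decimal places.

lx·mx by age: 0, 0, 0.932, 1.14, 1.01, 0.792
R0 = Σ lx·mx = 3.874 → 3.874

3.874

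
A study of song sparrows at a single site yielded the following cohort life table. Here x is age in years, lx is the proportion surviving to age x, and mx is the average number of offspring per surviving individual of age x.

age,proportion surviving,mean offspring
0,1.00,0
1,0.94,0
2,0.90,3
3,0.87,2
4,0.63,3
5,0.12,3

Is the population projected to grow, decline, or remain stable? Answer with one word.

R0 = Σ lx·mx = 0 + 0 + 2.7 + 1.74 + 1.89 + 0.36 = 6.69
R0 > 1, so the population is growing.

growing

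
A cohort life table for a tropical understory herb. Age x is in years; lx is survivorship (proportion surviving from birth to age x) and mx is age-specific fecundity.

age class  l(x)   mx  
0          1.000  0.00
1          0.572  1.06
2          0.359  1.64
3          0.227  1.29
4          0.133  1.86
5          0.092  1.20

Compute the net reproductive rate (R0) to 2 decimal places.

lx·mx by age: 0, 0.60632, 0.58876, 0.29283, 0.24738, 0.1104
R0 = Σ lx·mx = 1.84569 → 1.85

1.85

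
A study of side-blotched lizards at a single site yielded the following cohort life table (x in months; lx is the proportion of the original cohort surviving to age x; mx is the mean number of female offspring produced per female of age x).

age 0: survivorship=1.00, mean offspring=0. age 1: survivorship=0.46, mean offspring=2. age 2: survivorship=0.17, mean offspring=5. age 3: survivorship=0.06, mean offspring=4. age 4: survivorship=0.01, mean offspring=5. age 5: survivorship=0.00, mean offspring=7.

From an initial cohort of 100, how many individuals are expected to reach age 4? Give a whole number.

1

Expected survivors = N0 · l_4 = 100 × 0.01 = 1 → 1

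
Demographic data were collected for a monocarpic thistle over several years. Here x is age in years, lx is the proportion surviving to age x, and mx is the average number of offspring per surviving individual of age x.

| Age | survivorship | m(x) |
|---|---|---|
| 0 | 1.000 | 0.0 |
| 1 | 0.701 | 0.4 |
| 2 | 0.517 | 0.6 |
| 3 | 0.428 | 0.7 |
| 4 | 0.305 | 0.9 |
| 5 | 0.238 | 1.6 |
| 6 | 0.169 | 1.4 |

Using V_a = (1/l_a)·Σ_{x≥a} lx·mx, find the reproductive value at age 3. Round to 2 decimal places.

lx·mx for x ≥ 3: 0.2996, 0.2745, 0.3808, 0.2366 → sum = 1.1915
V_3 = 1.1915 / l_3 = 1.1915 / 0.428 = 2.783879… → 2.78

2.78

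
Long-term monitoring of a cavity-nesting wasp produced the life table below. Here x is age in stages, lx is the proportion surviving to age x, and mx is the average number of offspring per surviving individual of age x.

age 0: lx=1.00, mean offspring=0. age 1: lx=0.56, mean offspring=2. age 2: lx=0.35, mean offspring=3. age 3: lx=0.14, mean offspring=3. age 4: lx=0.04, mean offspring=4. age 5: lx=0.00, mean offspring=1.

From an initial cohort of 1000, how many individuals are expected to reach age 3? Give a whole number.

Expected survivors = N0 · l_3 = 1000 × 0.14 = 140 → 140

140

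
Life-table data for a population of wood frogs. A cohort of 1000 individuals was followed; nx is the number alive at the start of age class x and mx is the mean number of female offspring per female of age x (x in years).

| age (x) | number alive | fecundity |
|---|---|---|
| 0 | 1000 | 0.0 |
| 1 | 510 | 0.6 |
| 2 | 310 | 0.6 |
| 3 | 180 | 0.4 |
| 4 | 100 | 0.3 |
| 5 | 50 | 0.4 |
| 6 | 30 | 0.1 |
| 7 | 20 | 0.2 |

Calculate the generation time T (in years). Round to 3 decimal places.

1.868

lx = nx/n0 = nx/1000: 1, 0.51, 0.31, 0.18, 0.1, 0.05, 0.03, 0.02
lx·mx: 0, 0.306, 0.186, 0.072, 0.03, 0.02, 0.003, 0.004 → R0 = 0.621
x·lx·mx: 0, 0.306, 0.372, 0.216, 0.12, 0.1, 0.018, 0.028 → Σ = 1.16
T = 1.16 / 0.621 = 1.867955… → 1.868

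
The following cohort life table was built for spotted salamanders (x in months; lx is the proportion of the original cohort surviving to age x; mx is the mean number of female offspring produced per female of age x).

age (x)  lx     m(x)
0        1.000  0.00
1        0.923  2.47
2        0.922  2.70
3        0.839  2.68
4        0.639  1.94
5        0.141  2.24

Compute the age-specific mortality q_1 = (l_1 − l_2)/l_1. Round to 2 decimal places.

0.00

q_1 = (l_1 − l_2) / l_1 = (0.923 − 0.922) / 0.923
     = 0.001 / 0.923 = 0.001083… → 0.00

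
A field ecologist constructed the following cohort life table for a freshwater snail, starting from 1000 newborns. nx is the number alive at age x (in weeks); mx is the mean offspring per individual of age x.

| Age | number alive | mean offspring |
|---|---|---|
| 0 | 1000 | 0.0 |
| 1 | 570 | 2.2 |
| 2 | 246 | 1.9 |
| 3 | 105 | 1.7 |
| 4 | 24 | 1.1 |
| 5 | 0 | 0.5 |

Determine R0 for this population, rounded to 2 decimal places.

lx = nx/n0 = nx/1000: 1, 0.57, 0.246, 0.105, 0.024, 0
lx·mx by age: 0, 1.254, 0.4674, 0.1785, 0.0264, 0
R0 = Σ lx·mx = 1.9263 → 1.93

1.93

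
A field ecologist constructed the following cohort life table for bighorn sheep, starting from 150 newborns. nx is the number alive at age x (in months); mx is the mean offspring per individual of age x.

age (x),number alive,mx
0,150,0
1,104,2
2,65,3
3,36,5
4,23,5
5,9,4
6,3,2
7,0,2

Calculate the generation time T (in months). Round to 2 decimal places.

2.45

lx = nx/n0 = nx/150: 1, 0.69333…, 0.43333…, 0.24, 0.15333…, 0.06, 0.02, 0
lx·mx: 0, 1.386667…, 1.3…, 1.2, 0.766667…, 0.24, 0.04, 0 → R0 = 4.933333…
x·lx·mx: 0, 1.386667…, 2.6…, 3.6, 3.066667…, 1.2, 0.24, 0 → Σ = 12.093333…
T = 12.093333… / 4.933333… = 2.451351… → 2.45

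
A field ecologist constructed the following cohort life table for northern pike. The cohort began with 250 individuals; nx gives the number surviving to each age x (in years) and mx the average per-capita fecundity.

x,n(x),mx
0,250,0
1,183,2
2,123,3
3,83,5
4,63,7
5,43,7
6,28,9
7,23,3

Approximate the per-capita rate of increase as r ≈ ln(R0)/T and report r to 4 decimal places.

0.6339

lx = nx/n0 = nx/250: 1, 0.732, 0.492, 0.332, 0.252, 0.172, 0.112, 0.092
R0 = Σ lx·mx = 0 + 1.464 + 1.476 + 1.66 + 1.764 + 1.204 + 1.008 + 0.276 = 8.852
Σ x·lx·mx = 30.452; T = 30.452/8.852 = 3.44013…
r ≈ ln(R0)/T = ln(8.852)/3.44013… = 0.633885… → 0.6339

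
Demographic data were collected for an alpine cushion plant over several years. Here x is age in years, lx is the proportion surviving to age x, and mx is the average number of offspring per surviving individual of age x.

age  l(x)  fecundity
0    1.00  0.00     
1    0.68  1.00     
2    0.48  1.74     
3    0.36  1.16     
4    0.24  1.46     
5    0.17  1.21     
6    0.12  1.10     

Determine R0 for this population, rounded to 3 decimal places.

2.621

lx·mx by age: 0, 0.68, 0.8352, 0.4176, 0.3504, 0.2057, 0.132
R0 = Σ lx·mx = 2.6209 → 2.621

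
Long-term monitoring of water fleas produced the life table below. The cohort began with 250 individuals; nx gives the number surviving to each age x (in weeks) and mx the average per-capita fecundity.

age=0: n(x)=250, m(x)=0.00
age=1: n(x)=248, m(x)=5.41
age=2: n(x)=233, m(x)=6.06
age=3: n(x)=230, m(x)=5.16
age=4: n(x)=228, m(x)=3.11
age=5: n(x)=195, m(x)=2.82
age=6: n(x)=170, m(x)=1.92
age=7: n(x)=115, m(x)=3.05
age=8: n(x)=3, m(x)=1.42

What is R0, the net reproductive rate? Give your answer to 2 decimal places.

23.52

lx = nx/n0 = nx/250: 1, 0.992, 0.932, 0.92, 0.912, 0.78, 0.68, 0.46, 0.012
lx·mx by age: 0, 5.36672, 5.64792, 4.7472, 2.83632, 2.1996, 1.3056, 1.403, 0.01704
R0 = Σ lx·mx = 23.5234 → 23.52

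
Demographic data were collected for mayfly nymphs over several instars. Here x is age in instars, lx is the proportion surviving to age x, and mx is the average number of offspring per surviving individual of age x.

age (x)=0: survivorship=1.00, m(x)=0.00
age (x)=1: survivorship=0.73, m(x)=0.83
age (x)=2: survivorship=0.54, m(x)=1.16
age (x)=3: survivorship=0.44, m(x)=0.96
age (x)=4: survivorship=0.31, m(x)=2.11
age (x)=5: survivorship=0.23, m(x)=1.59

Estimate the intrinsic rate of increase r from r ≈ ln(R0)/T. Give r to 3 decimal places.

R0 = Σ lx·mx = 0 + 0.6059 + 0.6264 + 0.4224 + 0.6541 + 0.3657 = 2.6745
Σ x·lx·mx = 7.5708; T = 7.5708/2.6745 = 2.83073…
r ≈ ln(R0)/T = ln(2.6745)/2.83073… = 0.34753… → 0.348

0.348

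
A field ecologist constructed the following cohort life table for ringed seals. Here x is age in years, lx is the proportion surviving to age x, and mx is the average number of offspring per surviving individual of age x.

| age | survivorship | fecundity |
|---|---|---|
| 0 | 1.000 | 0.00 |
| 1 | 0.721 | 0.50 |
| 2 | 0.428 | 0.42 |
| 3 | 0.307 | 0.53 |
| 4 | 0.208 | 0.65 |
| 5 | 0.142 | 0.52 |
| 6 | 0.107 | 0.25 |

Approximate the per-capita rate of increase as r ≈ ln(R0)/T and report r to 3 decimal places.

-0.026

R0 = Σ lx·mx = 0 + 0.3605 + 0.17976 + 0.16271 + 0.1352 + 0.07384 + 0.02675 = 0.93876
Σ x·lx·mx = 2.27865; T = 2.27865/0.93876 = 2.4273…
r ≈ ln(R0)/T = ln(0.93876)/2.4273… = -0.02604… → -0.026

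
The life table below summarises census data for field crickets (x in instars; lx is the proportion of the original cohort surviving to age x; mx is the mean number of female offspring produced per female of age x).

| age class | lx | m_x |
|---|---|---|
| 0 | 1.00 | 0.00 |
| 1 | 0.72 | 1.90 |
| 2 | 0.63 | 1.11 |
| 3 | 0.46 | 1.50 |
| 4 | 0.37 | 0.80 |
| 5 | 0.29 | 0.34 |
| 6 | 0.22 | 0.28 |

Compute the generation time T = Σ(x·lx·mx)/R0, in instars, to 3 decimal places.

lx·mx: 0, 1.368, 0.6993, 0.69, 0.296, 0.0986, 0.0616 → R0 = 3.2135
x·lx·mx: 0, 1.368, 1.3986, 2.07, 1.184, 0.493, 0.3696 → Σ = 6.8832
T = 6.8832 / 3.2135 = 2.141964… → 2.142

2.142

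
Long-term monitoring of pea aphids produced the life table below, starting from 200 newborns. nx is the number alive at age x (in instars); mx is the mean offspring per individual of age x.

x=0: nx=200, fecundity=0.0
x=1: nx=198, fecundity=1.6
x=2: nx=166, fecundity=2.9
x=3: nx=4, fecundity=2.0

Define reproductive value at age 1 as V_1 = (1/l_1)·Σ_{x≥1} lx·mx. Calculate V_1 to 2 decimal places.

lx = nx/n0 = nx/200: 1, 0.99, 0.83, 0.02
lx·mx for x ≥ 1: 1.584, 2.407, 0.04 → sum = 4.031
V_1 = 4.031 / l_1 = 4.031 / 0.99 = 4.071717… → 4.07

4.07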